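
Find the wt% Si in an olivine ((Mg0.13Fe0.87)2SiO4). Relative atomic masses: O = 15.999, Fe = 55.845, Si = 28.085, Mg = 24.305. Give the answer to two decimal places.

14.36 mass %

M((Mg0.13Fe0.87)2SiO4) = 195.571 g/mol.
Si contributes 1 × 28.085 = 28.085 g per mole.
28.085/195.571 = 0.1436 → 14.36%.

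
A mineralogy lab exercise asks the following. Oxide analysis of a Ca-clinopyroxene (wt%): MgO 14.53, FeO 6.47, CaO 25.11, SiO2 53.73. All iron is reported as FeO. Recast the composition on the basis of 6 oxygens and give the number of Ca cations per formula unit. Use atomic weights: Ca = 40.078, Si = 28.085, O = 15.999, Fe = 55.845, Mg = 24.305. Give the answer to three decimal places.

1.000 Ca apfu

14.53 wt% MgO ÷ 40.304 g/mol = 0.36051 mol, giving 0.36051 Mg and 0.36051 O.
6.47 wt% FeO ÷ 71.844 g/mol = 0.09006 mol, giving 0.09006 Fe and 0.09006 O.
25.11 wt% CaO ÷ 56.077 g/mol = 0.44778 mol, giving 0.44778 Ca and 0.44778 O.
53.73 wt% SiO2 ÷ 60.083 g/mol = 0.89426 mol, giving 0.89426 Si and 1.78852 O.
Oxygen sums to 2.68687; scaling by 6/2.68687 = 2.23308 puts the formula on 6 O.
Ca: 0.44778 × 2.23308 = 1.000 atoms per formula unit.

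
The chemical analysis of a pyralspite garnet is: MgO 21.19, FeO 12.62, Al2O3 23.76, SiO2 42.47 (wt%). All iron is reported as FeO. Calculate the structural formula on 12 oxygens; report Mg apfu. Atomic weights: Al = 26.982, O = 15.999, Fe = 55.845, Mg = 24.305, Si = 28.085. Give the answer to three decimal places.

MgO (M=40.304): mol = 0.52575; Mg = 0.52575, O = 0.52575.
FeO (M=71.844): mol = 0.17566; Fe = 0.17566, O = 0.17566.
Al2O3 (M=101.961): mol = 0.23303; Al = 0.46606, O = 0.69909.
SiO2 (M=60.083): mol = 0.70686; Si = 0.70686, O = 1.41372.
ΣO = 2.81422; factor = 12/ΣO = 4.26406.
Mg apfu = 0.52575 × 4.26406 = 2.242.

2.242 Mg apfu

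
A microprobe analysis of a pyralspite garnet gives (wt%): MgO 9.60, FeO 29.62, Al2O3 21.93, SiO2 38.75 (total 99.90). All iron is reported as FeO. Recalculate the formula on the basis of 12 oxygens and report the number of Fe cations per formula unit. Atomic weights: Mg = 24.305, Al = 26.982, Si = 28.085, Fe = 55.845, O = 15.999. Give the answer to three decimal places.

MgO (M=40.304): mol = 0.23819; Mg = 0.23819, O = 0.23819.
FeO (M=71.844): mol = 0.41228; Fe = 0.41228, O = 0.41228.
Al2O3 (M=101.961): mol = 0.21508; Al = 0.43016, O = 0.64524.
SiO2 (M=60.083): mol = 0.64494; Si = 0.64494, O = 1.28988.
ΣO = 2.58559; factor = 12/ΣO = 4.64111.
Fe apfu = 0.41228 × 4.64111 = 1.913.

1.913 Fe apfu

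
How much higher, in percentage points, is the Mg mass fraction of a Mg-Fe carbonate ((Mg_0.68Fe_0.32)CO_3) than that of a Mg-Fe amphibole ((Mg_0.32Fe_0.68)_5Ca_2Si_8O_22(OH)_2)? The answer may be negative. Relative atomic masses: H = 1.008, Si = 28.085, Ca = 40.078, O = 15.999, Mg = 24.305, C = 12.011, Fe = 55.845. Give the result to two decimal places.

13.28 percentage points

First mineral: 16.527 g Mg in 94.406 g formula = 17.51 wt% Mg.
Second mineral: 38.888 g Mg in 919.589 g formula = 4.23 wt% Mg.
17.51% − 4.23% gives a difference of 13.28 percentage points.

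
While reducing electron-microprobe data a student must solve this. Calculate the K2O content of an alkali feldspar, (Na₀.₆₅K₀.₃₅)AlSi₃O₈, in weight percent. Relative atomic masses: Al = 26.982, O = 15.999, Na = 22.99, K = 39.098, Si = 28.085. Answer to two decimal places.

6.15 wt%

Molar mass of (Na₀.₆₅K₀.₃₅)AlSi₃O₈ = 0.65·22.99 + 0.35·39.098 + 1·26.982 + 3·28.085 + 8·15.999 = 267.857 g/mol.
Each formula unit contains 0.35 K, equivalent to 0.35/2 = 0.1750 mol K2O.
M(K2O) = 2×39.098 + 1×15.999 = 94.195 g/mol.
Mass of K2O per formula unit = 0.1750 × 94.195 = 16.484 g.
K2O wt% = 16.484 / 267.857 × 100 = 6.15%.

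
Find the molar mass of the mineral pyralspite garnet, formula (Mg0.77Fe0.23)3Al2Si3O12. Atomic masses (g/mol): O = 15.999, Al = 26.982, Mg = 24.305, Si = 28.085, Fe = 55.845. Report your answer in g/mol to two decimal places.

424.88 g/mol

M = 2.31×24.305 + 0.69×55.845 + 2×26.982 + 3×28.085 + 12×15.999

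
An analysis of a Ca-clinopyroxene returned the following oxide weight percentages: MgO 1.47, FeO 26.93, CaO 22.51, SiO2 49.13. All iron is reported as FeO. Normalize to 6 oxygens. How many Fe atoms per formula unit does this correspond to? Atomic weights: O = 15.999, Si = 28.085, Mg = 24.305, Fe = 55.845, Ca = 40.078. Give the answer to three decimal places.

1.47 wt% MgO ÷ 40.304 g/mol = 0.03647 mol, giving 0.03647 Mg and 0.03647 O.
26.93 wt% FeO ÷ 71.844 g/mol = 0.37484 mol, giving 0.37484 Fe and 0.37484 O.
22.51 wt% CaO ÷ 56.077 g/mol = 0.40141 mol, giving 0.40141 Ca and 0.40141 O.
49.13 wt% SiO2 ÷ 60.083 g/mol = 0.81770 mol, giving 0.81770 Si and 1.63540 O.
Oxygen sums to 2.44812; scaling by 6/2.44812 = 2.45086 puts the formula on 6 O.
Fe: 0.37484 × 2.45086 = 0.919 atoms per formula unit.

0.919 Fe apfu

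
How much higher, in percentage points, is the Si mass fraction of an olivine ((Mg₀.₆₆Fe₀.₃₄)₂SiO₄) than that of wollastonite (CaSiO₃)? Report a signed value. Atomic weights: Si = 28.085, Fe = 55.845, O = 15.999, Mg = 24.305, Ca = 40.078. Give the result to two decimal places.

First mineral: 28.085 g Si in 162.138 g formula = 17.32 wt% Si.
Second mineral: 28.085 g Si in 116.160 g formula = 24.18 wt% Si.
17.32% − 24.18% gives a difference of -6.86 percentage points.

-6.86 percentage points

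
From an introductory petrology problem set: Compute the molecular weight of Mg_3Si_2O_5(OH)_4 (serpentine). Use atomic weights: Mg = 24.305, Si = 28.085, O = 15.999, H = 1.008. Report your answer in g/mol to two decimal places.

277.11 g/mol

Mg: 3 × 24.305 = 72.9150
Si: 2 × 28.085 = 56.1700
O: 9 × 15.999 = 143.9910
H: 4 × 1.008 = 4.0320
Summing the contributions gives the formula mass.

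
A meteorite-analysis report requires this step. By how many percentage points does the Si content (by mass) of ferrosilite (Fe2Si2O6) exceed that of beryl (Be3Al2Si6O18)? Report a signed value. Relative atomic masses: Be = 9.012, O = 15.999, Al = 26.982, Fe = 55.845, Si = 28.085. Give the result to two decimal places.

First mineral: 56.170 g Si in 263.854 g formula = 21.29 wt% Si.
Second mineral: 168.510 g Si in 537.492 g formula = 31.35 wt% Si.
21.29% − 31.35% gives a difference of -10.06 percentage points.

-10.06 percentage points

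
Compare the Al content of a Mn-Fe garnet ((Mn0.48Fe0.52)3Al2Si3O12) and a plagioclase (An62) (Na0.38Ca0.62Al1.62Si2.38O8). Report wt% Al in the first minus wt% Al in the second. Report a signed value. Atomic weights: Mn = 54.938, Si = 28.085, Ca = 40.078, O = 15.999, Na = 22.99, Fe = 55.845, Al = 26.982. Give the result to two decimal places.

-5.19 percentage points

M((Mn0.48Fe0.52)3Al2Si3O12) = 496.436 g/mol, so wt% Al = 53.964/496.436 × 100 = 10.87%.
M(Na0.38Ca0.62Al1.62Si2.38O8) = 272.130 g/mol, so wt% Al = 43.711/272.130 × 100 = 16.06%.
10.87 − 16.06 = -5.19 pp.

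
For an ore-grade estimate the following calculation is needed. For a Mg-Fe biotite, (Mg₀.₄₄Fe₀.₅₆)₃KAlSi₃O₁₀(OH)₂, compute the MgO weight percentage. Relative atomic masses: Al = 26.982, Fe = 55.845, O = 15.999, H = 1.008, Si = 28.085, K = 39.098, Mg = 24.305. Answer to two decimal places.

M((Mg₀.₄₄Fe₀.₅₆)₃KAlSi₃O₁₀(OH)₂) = 470.241 g/mol; M(MgO) = 40.304 g/mol.
Moles MgO per formula unit = 1.32 Mg ÷ 1 = 1.3200.
MgO fraction = (1.3200 × 40.304) / 470.241 = 53.201/470.241 = 0.1131.

11.31 wt%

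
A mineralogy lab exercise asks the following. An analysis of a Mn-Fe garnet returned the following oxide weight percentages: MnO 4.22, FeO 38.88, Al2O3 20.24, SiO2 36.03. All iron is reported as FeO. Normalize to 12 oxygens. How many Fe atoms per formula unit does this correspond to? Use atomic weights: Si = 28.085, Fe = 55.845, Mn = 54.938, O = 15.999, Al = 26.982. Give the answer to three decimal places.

4.22 wt% MnO ÷ 70.937 g/mol = 0.05949 mol, giving 0.05949 Mn and 0.05949 O.
38.88 wt% FeO ÷ 71.844 g/mol = 0.54117 mol, giving 0.54117 Fe and 0.54117 O.
20.24 wt% Al2O3 ÷ 101.961 g/mol = 0.19851 mol, giving 0.39702 Al and 0.59553 O.
36.03 wt% SiO2 ÷ 60.083 g/mol = 0.59967 mol, giving 0.59967 Si and 1.19934 O.
Oxygen sums to 2.39553; scaling by 12/2.39553 = 5.00933 puts the formula on 12 O.
Fe: 0.54117 × 5.00933 = 2.711 atoms per formula unit.

2.711 Fe apfu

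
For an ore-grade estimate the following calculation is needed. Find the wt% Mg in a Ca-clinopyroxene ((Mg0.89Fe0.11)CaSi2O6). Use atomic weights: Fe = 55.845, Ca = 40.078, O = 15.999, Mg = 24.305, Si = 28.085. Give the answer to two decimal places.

M((Mg0.89Fe0.11)CaSi2O6) = 220.016 g/mol.
Mg contributes 0.89 × 24.305 = 21.631 g per mole.
21.631/220.016 = 0.0983 → 9.83%.

9.83 wt%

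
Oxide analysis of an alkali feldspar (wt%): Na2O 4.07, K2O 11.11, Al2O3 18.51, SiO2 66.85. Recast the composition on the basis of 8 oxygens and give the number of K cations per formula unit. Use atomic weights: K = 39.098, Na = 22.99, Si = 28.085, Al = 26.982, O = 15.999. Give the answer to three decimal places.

Na2O: 4.07/61.979 = 0.06567 mol → 0.13134 mol Na, 0.06567 mol O.
K2O: 11.11/94.195 = 0.11795 mol → 0.23590 mol K, 0.11795 mol O.
Al2O3: 18.51/101.961 = 0.18154 mol → 0.36308 mol Al, 0.54462 mol O.
SiO2: 66.85/60.083 = 1.11263 mol → 1.11263 mol Si, 2.22526 mol O.
Total oxygen = 2.95350 mol. Normalization factor = 8/2.95350 = 2.70865.
K per 8 O = 0.23590 × 2.70865 = 0.639.

0.639 K apfu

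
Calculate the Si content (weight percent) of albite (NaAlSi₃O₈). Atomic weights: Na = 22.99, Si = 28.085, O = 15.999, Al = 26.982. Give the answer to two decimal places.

Formula mass = 1×22.99 + 1×26.982 + 3×28.085 + 8×15.999 = 262.219 g/mol, of which 84.255 g is Si.
So Si makes up 84.255/262.219 = 0.3213 of the mass, i.e. 32.13%.

32.13 weight percent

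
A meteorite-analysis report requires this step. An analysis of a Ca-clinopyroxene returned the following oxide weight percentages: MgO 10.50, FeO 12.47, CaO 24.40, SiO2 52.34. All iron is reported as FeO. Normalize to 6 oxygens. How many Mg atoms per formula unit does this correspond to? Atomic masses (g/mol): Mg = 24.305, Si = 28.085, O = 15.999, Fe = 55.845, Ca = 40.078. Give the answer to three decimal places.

MgO (M=40.304): mol = 0.26052; Mg = 0.26052, O = 0.26052.
FeO (M=71.844): mol = 0.17357; Fe = 0.17357, O = 0.17357.
CaO (M=56.077): mol = 0.43512; Ca = 0.43512, O = 0.43512.
SiO2 (M=60.083): mol = 0.87113; Si = 0.87113, O = 1.74226.
ΣO = 2.61147; factor = 6/ΣO = 2.29756.
Mg apfu = 0.26052 × 2.29756 = 0.599.

0.599 Mg apfu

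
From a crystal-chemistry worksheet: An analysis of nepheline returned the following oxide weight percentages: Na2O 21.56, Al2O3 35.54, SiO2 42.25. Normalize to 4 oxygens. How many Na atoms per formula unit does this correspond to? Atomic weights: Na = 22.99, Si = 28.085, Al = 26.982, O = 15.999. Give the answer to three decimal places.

Na2O (M=61.979): mol = 0.34786; Na = 0.69572, O = 0.34786.
Al2O3 (M=101.961): mol = 0.34856; Al = 0.69712, O = 1.04568.
SiO2 (M=60.083): mol = 0.70319; Si = 0.70319, O = 1.40638.
ΣO = 2.79992; factor = 4/ΣO = 1.42861.
Na apfu = 0.69572 × 1.42861 = 0.994.

0.994 Na apfu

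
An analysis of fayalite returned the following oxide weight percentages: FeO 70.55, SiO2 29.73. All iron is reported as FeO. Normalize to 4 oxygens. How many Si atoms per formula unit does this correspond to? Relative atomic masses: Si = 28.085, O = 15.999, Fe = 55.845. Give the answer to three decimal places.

FeO (M=71.844): mol = 0.98199; Fe = 0.98199, O = 0.98199.
SiO2 (M=60.083): mol = 0.49482; Si = 0.49482, O = 0.98964.
ΣO = 1.97163; factor = 4/ΣO = 2.02878.
Si apfu = 0.49482 × 2.02878 = 1.004.

1.004 Si apfu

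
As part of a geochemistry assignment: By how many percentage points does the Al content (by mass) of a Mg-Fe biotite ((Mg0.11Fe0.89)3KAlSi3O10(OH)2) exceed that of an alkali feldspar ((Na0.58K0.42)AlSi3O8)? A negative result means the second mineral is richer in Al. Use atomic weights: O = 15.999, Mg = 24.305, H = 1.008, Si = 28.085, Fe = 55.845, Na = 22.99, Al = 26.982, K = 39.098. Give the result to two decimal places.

-4.65 percentage points

Al in (Mg0.11Fe0.89)3KAlSi3O10(OH)2: molar mass 501.466 g/mol; 1×26.982 = 26.982 g → 5.38 wt%.
Al in (Na0.58K0.42)AlSi3O8: molar mass 268.984 g/mol; 1×26.982 = 26.982 g → 10.03 wt%.
Difference = 5.38 − 10.03 = -4.65 percentage points.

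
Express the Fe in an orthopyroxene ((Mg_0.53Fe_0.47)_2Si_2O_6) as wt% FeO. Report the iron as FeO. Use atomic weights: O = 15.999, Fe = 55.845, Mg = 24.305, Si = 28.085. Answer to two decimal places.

29.31 wt%

Formula mass = 230.422 g/mol.
0.94 Fe → 0.9400 mol FeO per formula unit; M(FeO) = 71.844, so FeO mass = 67.533 g.
67.533/230.422 × 100 = 29.31 wt%.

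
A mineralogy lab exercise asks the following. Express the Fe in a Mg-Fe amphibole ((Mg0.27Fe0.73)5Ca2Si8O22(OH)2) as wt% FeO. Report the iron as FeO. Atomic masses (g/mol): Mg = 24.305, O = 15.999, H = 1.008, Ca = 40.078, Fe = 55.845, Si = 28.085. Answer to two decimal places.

28.27 wt%

M((Mg0.27Fe0.73)5Ca2Si8O22(OH)2) = 927.474 g/mol; M(FeO) = 71.844 g/mol.
Moles FeO per formula unit = 3.65 Fe ÷ 1 = 3.6500.
FeO fraction = (3.6500 × 71.844) / 927.474 = 262.231/927.474 = 0.2827.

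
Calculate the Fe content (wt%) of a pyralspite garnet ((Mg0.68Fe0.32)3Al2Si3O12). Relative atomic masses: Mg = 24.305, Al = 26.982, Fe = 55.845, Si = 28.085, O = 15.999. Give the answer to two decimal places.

M((Mg0.68Fe0.32)3Al2Si3O12) = 433.400 g/mol.
Fe contributes 0.96 × 55.845 = 53.611 g per mole.
53.611/433.400 = 0.1237 → 12.37%.

12.37 wt%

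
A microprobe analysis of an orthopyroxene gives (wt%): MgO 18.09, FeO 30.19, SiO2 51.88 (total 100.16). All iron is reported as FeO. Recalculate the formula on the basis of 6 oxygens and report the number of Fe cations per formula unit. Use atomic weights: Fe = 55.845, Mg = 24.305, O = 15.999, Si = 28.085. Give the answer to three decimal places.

MgO (M=40.304): mol = 0.44884; Mg = 0.44884, O = 0.44884.
FeO (M=71.844): mol = 0.42022; Fe = 0.42022, O = 0.42022.
SiO2 (M=60.083): mol = 0.86347; Si = 0.86347, O = 1.72694.
ΣO = 2.59600; factor = 6/ΣO = 2.31125.
Fe apfu = 0.42022 × 2.31125 = 0.971.

0.971 Fe apfu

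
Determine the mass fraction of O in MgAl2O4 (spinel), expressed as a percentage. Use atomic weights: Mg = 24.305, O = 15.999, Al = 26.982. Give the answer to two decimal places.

M(MgAl2O4) = 142.265 g/mol.
O contributes 4 × 15.999 = 63.996 g per mole.
63.996/142.265 = 0.4498 → 44.98%.

44.98 weight percent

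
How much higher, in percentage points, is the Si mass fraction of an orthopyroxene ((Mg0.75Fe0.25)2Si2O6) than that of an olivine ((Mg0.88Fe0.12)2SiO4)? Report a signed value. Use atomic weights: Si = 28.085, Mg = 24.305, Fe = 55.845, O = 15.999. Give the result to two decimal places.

First mineral: 56.170 g Si in 216.544 g formula = 25.94 wt% Si.
Second mineral: 28.085 g Si in 148.261 g formula = 18.94 wt% Si.
25.94% − 18.94% gives a difference of 7.00 percentage points.

7.00 percentage points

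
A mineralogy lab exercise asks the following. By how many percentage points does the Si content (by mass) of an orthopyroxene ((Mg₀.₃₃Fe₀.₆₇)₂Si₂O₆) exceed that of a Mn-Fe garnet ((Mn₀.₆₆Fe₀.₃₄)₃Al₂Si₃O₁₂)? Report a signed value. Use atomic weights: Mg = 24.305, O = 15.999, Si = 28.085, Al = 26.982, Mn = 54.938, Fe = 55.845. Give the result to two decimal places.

Si in (Mg₀.₃₃Fe₀.₆₇)₂Si₂O₆: molar mass 243.038 g/mol; 2×28.085 = 56.170 g → 23.11 wt%.
Si in (Mn₀.₆₆Fe₀.₃₄)₃Al₂Si₃O₁₂: molar mass 495.946 g/mol; 3×28.085 = 84.255 g → 16.99 wt%.
Difference = 23.11 − 16.99 = 6.12 percentage points.

6.12 percentage points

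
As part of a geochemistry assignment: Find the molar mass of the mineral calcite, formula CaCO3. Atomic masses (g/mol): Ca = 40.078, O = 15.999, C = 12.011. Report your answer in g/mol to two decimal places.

M = 1·40.078 + 1·12.011 + 3·15.999

100.09 g/mol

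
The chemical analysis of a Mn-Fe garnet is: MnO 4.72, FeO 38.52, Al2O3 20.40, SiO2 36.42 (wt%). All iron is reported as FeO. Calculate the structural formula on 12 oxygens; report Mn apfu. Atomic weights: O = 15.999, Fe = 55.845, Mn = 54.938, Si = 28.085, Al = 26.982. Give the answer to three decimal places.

0.331 Mn apfu

MnO: 4.72/70.937 = 0.06654 mol → 0.06654 mol Mn, 0.06654 mol O.
FeO: 38.52/71.844 = 0.53616 mol → 0.53616 mol Fe, 0.53616 mol O.
Al2O3: 20.40/101.961 = 0.20008 mol → 0.40016 mol Al, 0.60024 mol O.
SiO2: 36.42/60.083 = 0.60616 mol → 0.60616 mol Si, 1.21232 mol O.
Total oxygen = 2.41526 mol. Normalization factor = 12/2.41526 = 4.96841.
Mn per 12 O = 0.06654 × 4.96841 = 0.331.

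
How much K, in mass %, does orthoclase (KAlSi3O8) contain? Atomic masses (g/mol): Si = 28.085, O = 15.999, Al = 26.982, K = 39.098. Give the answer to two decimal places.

M(KAlSi3O8) = 278.327 g/mol.
K contributes 1 × 39.098 = 39.098 g per mole.
39.098/278.327 = 0.1405 → 14.05%.

14.05 mass %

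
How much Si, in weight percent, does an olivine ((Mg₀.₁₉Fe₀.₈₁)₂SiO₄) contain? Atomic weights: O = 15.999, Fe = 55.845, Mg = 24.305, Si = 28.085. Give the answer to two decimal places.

14.64 weight percent

M((Mg₀.₁₉Fe₀.₈₁)₂SiO₄) = 191.786 g/mol.
Si contributes 1 × 28.085 = 28.085 g per mole.
28.085/191.786 = 0.1464 → 14.64%.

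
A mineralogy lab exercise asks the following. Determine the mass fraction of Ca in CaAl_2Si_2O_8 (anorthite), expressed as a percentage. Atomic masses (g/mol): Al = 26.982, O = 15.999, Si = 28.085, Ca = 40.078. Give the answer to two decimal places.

M(CaAl_2Si_2O_8) = 278.204 g/mol.
Ca contributes 1 × 40.078 = 40.078 g per mole.
40.078/278.204 = 0.1441 → 14.41%.

14.41 wt%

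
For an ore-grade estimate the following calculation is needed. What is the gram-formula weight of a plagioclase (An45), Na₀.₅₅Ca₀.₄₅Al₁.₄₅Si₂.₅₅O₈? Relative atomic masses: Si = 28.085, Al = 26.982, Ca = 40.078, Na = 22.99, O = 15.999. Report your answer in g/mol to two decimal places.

M = 0.55×22.99 + 0.45×40.078 + 1.45×26.982 + 2.55×28.085 + 8×15.999

269.41 g/mol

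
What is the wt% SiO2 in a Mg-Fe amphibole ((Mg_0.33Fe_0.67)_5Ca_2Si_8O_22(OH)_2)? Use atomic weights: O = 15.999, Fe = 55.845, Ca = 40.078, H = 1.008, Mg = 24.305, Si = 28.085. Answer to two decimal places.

52.36 wt%

Molar mass of (Mg_0.33Fe_0.67)_5Ca_2Si_8O_22(OH)_2 = 1.65*24.305 + 3.35*55.845 + 2*40.078 + 8*28.085 + 24*15.999 + 2*1.008 = 918.012 g/mol.
Each formula unit contains 8 Si, equivalent to 8/1 = 8.0000 mol SiO2.
M(SiO2) = 1×28.085 + 2×15.999 = 60.083 g/mol.
Mass of SiO2 per formula unit = 8.0000 × 60.083 = 480.664 g.
SiO2 wt% = 480.664 / 918.012 × 100 = 52.36%.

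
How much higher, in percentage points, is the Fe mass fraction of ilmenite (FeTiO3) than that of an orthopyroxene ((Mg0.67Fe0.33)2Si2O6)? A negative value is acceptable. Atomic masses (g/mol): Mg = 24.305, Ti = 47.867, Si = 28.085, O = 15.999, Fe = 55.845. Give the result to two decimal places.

First mineral: 55.845 g Fe in 151.709 g formula = 36.81 wt% Fe.
Second mineral: 36.858 g Fe in 221.590 g formula = 16.63 wt% Fe.
36.81% − 16.63% gives a difference of 20.18 percentage points.

20.18 percentage points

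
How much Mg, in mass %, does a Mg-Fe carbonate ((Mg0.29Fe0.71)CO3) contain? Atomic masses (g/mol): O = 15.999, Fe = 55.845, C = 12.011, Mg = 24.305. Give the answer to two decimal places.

Molar mass of (Mg0.29Fe0.71)CO3: 0.29×24.305 + 0.71×55.845 + 1×12.011 + 3×15.999 = 106.706 g/mol.
Mass of Mg per formula unit: 0.29 × 24.305 = 7.048 g.
Weight fraction Mg = 7.048 / 106.706 = 0.0661.

6.61 mass %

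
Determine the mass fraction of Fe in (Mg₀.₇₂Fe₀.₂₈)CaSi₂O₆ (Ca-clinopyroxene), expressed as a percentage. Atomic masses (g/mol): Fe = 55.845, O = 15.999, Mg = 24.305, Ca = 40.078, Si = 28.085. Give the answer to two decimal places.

Formula mass = 0.72·24.305 + 0.28·55.845 + 1·40.078 + 2·28.085 + 6·15.999 = 225.378 g/mol, of which 15.637 g is Fe.
So Fe makes up 15.637/225.378 = 0.0694 of the mass, i.e. 6.94%.

6.94 mass %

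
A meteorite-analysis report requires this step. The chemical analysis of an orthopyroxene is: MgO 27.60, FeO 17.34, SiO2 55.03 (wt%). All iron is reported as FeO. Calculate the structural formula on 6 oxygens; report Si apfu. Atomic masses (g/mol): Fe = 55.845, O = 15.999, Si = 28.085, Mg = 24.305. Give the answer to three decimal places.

1.993 Si apfu

MgO: 27.60/40.304 = 0.68480 mol → 0.68480 mol Mg, 0.68480 mol O.
FeO: 17.34/71.844 = 0.24136 mol → 0.24136 mol Fe, 0.24136 mol O.
SiO2: 55.03/60.083 = 0.91590 mol → 0.91590 mol Si, 1.83180 mol O.
Total oxygen = 2.75796 mol. Normalization factor = 6/2.75796 = 2.17552.
Si per 6 O = 0.91590 × 2.17552 = 1.993.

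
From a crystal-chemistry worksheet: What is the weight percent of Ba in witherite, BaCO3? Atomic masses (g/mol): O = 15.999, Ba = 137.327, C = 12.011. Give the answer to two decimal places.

69.59 mass %

Formula mass = 1×137.327 + 1×12.011 + 3×15.999 = 197.335 g/mol, of which 137.327 g is Ba.
So Ba makes up 137.327/197.335 = 0.6959 of the mass, i.e. 69.59%.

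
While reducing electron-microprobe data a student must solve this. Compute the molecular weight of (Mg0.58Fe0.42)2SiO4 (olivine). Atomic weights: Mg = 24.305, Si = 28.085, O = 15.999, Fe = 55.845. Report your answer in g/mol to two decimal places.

167.18 g/mol

M = 1.16*24.305 + 0.84*55.845 + 1*28.085 + 4*15.999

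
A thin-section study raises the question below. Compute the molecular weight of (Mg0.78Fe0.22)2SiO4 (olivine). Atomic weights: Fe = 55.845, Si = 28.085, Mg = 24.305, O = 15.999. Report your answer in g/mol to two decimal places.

Mg: 1.56 × 24.305 = 37.9158
Fe: 0.44 × 55.845 = 24.5718
Si: 1 × 28.085 = 28.0850
O: 4 × 15.999 = 63.9960
Summing the contributions gives the formula mass.

154.57 g/mol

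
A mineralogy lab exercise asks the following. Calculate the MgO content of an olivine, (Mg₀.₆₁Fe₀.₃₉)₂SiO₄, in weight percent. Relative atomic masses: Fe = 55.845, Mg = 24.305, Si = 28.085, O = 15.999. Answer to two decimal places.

29.75 wt%

M((Mg₀.₆₁Fe₀.₃₉)₂SiO₄) = 165.292 g/mol; M(MgO) = 40.304 g/mol.
Moles MgO per formula unit = 1.22 Mg ÷ 1 = 1.2200.
MgO fraction = (1.2200 × 40.304) / 165.292 = 49.171/165.292 = 0.2975.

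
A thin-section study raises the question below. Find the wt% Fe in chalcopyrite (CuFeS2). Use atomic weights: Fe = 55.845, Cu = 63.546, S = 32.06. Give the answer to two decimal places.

30.43 weight percent

Formula mass = 1*63.546 + 1*55.845 + 2*32.06 = 183.511 g/mol, of which 55.845 g is Fe.
So Fe makes up 55.845/183.511 = 0.3043 of the mass, i.e. 30.43%.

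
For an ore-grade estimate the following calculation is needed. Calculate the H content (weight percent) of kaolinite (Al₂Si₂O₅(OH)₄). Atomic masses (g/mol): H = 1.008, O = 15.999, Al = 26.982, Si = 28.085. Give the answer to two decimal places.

1.56 weight percent

M(Al₂Si₂O₅(OH)₄) = 258.157 g/mol.
H contributes 4 × 1.008 = 4.032 g per mole.
4.032/258.157 = 0.0156 → 1.56%.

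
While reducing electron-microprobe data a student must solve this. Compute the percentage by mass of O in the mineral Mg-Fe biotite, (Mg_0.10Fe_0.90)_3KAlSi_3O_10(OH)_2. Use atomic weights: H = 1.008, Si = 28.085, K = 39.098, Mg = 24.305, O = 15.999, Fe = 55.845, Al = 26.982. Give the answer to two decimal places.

38.21 wt%

Formula mass = 0.30*24.305 + 2.70*55.845 + 1*39.098 + 1*26.982 + 3*28.085 + 12*15.999 + 2*1.008 = 502.412 g/mol, of which 191.988 g is O.
So O makes up 191.988/502.412 = 0.3821 of the mass, i.e. 38.21%.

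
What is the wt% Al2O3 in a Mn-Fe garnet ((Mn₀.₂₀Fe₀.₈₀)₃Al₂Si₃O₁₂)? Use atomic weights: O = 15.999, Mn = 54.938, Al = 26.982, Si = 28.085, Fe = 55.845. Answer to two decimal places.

Molar mass of (Mn₀.₂₀Fe₀.₈₀)₃Al₂Si₃O₁₂ = 0.60×54.938 + 2.40×55.845 + 2×26.982 + 3×28.085 + 12×15.999 = 497.198 g/mol.
Each formula unit contains 2 Al, equivalent to 2/2 = 1.0000 mol Al2O3.
M(Al2O3) = 2×26.982 + 3×15.999 = 101.961 g/mol.
Mass of Al2O3 per formula unit = 1.0000 × 101.961 = 101.961 g.
Al2O3 wt% = 101.961 / 497.198 × 100 = 20.51%.

20.51 wt%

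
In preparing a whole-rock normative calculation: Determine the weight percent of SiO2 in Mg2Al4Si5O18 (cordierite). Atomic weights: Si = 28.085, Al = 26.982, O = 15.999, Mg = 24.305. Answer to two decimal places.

51.36 wt%

Formula mass = 584.945 g/mol.
5 Si → 5.0000 mol SiO2 per formula unit; M(SiO2) = 60.083, so SiO2 mass = 300.415 g.
300.415/584.945 × 100 = 51.36 wt%.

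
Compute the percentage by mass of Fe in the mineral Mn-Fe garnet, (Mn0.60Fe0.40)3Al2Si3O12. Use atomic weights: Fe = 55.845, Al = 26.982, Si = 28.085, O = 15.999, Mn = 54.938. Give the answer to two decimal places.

13.51 mass %

Molar mass of (Mn0.60Fe0.40)3Al2Si3O12: 1.80×54.938 + 1.20×55.845 + 2×26.982 + 3×28.085 + 12×15.999 = 496.109 g/mol.
Mass of Fe per formula unit: 1.20 × 55.845 = 67.014 g.
Weight fraction Fe = 67.014 / 496.109 = 0.1351.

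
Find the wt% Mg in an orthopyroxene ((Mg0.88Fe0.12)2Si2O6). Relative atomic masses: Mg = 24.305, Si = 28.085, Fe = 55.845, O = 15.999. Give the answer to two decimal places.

20.53 wt%

Molar mass of (Mg0.88Fe0.12)2Si2O6: 1.76×24.305 + 0.24×55.845 + 2×28.085 + 6×15.999 = 208.344 g/mol.
Mass of Mg per formula unit: 1.76 × 24.305 = 42.777 g.
Weight fraction Mg = 42.777 / 208.344 = 0.2053.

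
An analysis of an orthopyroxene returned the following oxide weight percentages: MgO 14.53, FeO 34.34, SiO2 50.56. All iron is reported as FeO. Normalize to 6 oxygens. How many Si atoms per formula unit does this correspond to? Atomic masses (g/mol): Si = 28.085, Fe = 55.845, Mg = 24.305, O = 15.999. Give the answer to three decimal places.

2.002 Si apfu

MgO (M=40.304): mol = 0.36051; Mg = 0.36051, O = 0.36051.
FeO (M=71.844): mol = 0.47798; Fe = 0.47798, O = 0.47798.
SiO2 (M=60.083): mol = 0.84150; Si = 0.84150, O = 1.68300.
ΣO = 2.52149; factor = 6/ΣO = 2.37955.
Si apfu = 0.84150 × 2.37955 = 2.002.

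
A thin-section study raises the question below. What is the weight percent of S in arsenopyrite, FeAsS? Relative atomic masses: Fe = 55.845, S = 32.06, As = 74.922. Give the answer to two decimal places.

M(FeAsS) = 162.827 g/mol.
S contributes 1 × 32.06 = 32.060 g per mole.
32.060/162.827 = 0.1969 → 19.69%.

19.69 mass %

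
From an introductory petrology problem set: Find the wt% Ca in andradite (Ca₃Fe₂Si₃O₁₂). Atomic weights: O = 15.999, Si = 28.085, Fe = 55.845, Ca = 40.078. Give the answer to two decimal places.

Molar mass of Ca₃Fe₂Si₃O₁₂: 3·40.078 + 2·55.845 + 3·28.085 + 12·15.999 = 508.167 g/mol.
Mass of Ca per formula unit: 3 × 40.078 = 120.234 g.
Weight fraction Ca = 120.234 / 508.167 = 0.2366.

23.66 mass %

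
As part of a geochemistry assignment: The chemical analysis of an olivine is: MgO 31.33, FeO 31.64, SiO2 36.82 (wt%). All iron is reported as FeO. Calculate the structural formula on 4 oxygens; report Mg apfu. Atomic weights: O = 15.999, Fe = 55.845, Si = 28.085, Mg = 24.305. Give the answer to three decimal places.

MgO: 31.33/40.304 = 0.77734 mol → 0.77734 mol Mg, 0.77734 mol O.
FeO: 31.64/71.844 = 0.44040 mol → 0.44040 mol Fe, 0.44040 mol O.
SiO2: 36.82/60.083 = 0.61282 mol → 0.61282 mol Si, 1.22564 mol O.
Total oxygen = 2.44338 mol. Normalization factor = 4/2.44338 = 1.63708.
Mg per 4 O = 0.77734 × 1.63708 = 1.273.

1.273 Mg apfu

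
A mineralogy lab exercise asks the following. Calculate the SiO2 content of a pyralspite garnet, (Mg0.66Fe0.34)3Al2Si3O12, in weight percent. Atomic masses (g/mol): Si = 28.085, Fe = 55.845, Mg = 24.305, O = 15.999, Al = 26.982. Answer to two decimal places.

41.41 wt%

M((Mg0.66Fe0.34)3Al2Si3O12) = 435.293 g/mol; M(SiO2) = 60.083 g/mol.
Moles SiO2 per formula unit = 3 Si ÷ 1 = 3.0000.
SiO2 fraction = (3.0000 × 60.083) / 435.293 = 180.249/435.293 = 0.4141.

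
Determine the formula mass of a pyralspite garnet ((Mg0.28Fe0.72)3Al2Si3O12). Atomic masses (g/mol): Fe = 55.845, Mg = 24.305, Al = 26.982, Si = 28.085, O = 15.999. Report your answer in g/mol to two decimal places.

471.25 g/mol

Mg: 0.84 × 24.305 = 20.4162
Fe: 2.16 × 55.845 = 120.6252
Al: 2 × 26.982 = 53.9640
Si: 3 × 28.085 = 84.2550
O: 12 × 15.999 = 191.9880
Summing the contributions gives the formula mass.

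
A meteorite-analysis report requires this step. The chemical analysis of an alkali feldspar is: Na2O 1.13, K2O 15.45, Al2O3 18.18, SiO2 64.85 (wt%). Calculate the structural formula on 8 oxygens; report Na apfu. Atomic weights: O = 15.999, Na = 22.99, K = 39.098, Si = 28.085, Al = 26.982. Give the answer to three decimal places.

0.101 Na apfu

Na2O: 1.13/61.979 = 0.01823 mol → 0.03646 mol Na, 0.01823 mol O.
K2O: 15.45/94.195 = 0.16402 mol → 0.32804 mol K, 0.16402 mol O.
Al2O3: 18.18/101.961 = 0.17830 mol → 0.35660 mol Al, 0.53490 mol O.
SiO2: 64.85/60.083 = 1.07934 mol → 1.07934 mol Si, 2.15868 mol O.
Total oxygen = 2.87583 mol. Normalization factor = 8/2.87583 = 2.78181.
Na per 8 O = 0.03646 × 2.78181 = 0.101.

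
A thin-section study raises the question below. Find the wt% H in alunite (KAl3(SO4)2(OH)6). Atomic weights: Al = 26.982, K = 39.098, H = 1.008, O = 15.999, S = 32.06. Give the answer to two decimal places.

1.46 wt%

Molar mass of KAl3(SO4)2(OH)6: 1×39.098 + 3×26.982 + 2×32.06 + 14×15.999 + 6×1.008 = 414.198 g/mol.
Mass of H per formula unit: 6 × 1.008 = 6.048 g.
Weight fraction H = 6.048 / 414.198 = 0.0146.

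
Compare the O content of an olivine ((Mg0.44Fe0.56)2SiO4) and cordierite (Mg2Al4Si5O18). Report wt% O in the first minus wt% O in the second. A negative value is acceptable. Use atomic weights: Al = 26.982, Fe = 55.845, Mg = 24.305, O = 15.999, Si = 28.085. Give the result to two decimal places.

M((Mg0.44Fe0.56)2SiO4) = 176.016 g/mol, so wt% O = 63.996/176.016 × 100 = 36.36%.
M(Mg2Al4Si5O18) = 584.945 g/mol, so wt% O = 287.982/584.945 × 100 = 49.23%.
36.36 − 49.23 = -12.87 pp.

-12.87 percentage points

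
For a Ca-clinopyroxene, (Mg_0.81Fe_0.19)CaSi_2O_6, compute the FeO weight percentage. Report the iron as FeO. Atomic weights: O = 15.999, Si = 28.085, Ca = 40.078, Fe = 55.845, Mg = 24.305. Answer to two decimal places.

Molar mass of (Mg_0.81Fe_0.19)CaSi_2O_6 = 0.81×24.305 + 0.19×55.845 + 1×40.078 + 2×28.085 + 6×15.999 = 222.540 g/mol.
Each formula unit contains 0.19 Fe, equivalent to 0.19/1 = 0.1900 mol FeO.
M(FeO) = 1×55.845 + 1×15.999 = 71.844 g/mol.
Mass of FeO per formula unit = 0.1900 × 71.844 = 13.650 g.
FeO wt% = 13.650 / 222.540 × 100 = 6.13%.

6.13 wt%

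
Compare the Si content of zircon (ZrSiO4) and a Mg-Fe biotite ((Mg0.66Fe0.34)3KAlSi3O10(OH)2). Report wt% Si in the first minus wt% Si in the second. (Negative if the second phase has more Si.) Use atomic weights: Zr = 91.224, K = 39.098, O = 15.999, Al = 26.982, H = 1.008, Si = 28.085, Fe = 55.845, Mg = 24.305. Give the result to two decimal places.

First mineral: 28.085 g Si in 183.305 g formula = 15.32 wt% Si.
Second mineral: 84.255 g Si in 449.425 g formula = 18.75 wt% Si.
15.32% − 18.75% gives a difference of -3.43 percentage points.

-3.43 percentage points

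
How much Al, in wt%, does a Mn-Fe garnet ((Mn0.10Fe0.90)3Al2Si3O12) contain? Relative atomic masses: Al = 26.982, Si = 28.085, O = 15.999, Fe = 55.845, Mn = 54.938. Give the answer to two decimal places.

Formula mass = 0.30*54.938 + 2.70*55.845 + 2*26.982 + 3*28.085 + 12*15.999 = 497.470 g/mol, of which 53.964 g is Al.
So Al makes up 53.964/497.470 = 0.1085 of the mass, i.e. 10.85%.

10.85 wt%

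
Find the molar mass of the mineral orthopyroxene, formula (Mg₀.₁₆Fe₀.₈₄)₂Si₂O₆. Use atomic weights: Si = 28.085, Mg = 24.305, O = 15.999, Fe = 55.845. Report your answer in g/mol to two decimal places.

253.76 g/mol

M = 0.32·24.305 + 1.68·55.845 + 2·28.085 + 6·15.999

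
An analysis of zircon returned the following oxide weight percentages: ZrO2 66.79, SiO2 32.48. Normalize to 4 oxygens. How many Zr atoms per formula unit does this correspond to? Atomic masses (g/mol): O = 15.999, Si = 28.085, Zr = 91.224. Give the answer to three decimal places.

66.79 wt% ZrO2 ÷ 123.222 g/mol = 0.54203 mol, giving 0.54203 Zr and 1.08406 O.
32.48 wt% SiO2 ÷ 60.083 g/mol = 0.54059 mol, giving 0.54059 Si and 1.08118 O.
Oxygen sums to 2.16524; scaling by 4/2.16524 = 1.84737 puts the formula on 4 O.
Zr: 0.54203 × 1.84737 = 1.001 atoms per formula unit.

1.001 Zr apfu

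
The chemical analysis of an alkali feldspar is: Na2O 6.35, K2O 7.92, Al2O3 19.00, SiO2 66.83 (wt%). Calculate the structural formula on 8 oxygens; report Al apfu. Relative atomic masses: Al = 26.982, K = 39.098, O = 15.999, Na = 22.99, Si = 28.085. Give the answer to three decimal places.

6.35 wt% Na2O ÷ 61.979 g/mol = 0.10245 mol, giving 0.20490 Na and 0.10245 O.
7.92 wt% K2O ÷ 94.195 g/mol = 0.08408 mol, giving 0.16816 K and 0.08408 O.
19.00 wt% Al2O3 ÷ 101.961 g/mol = 0.18635 mol, giving 0.37270 Al and 0.55905 O.
66.83 wt% SiO2 ÷ 60.083 g/mol = 1.11229 mol, giving 1.11229 Si and 2.22458 O.
Oxygen sums to 2.97016; scaling by 8/2.97016 = 2.69346 puts the formula on 8 O.
Al: 0.37270 × 2.69346 = 1.004 atoms per formula unit.

1.004 Al apfu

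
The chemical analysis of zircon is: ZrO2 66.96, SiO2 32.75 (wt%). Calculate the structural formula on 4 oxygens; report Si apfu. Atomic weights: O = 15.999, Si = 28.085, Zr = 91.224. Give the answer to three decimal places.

1.002 Si apfu

ZrO2: 66.96/123.222 = 0.54341 mol → 0.54341 mol Zr, 1.08682 mol O.
SiO2: 32.75/60.083 = 0.54508 mol → 0.54508 mol Si, 1.09016 mol O.
Total oxygen = 2.17698 mol. Normalization factor = 4/2.17698 = 1.83741.
Si per 4 O = 0.54508 × 1.83741 = 1.002.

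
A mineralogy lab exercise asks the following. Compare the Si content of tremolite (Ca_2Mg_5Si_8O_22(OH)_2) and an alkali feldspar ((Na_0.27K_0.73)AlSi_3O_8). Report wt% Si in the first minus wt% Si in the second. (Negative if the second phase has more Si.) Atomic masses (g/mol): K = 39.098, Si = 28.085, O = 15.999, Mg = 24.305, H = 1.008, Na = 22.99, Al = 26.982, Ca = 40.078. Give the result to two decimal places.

-3.09 percentage points

Si in Ca_2Mg_5Si_8O_22(OH)_2: molar mass 812.353 g/mol; 8×28.085 = 224.680 g → 27.66 wt%.
Si in (Na_0.27K_0.73)AlSi_3O_8: molar mass 273.978 g/mol; 3×28.085 = 84.255 g → 30.75 wt%.
Difference = 27.66 − 30.75 = -3.09 percentage points.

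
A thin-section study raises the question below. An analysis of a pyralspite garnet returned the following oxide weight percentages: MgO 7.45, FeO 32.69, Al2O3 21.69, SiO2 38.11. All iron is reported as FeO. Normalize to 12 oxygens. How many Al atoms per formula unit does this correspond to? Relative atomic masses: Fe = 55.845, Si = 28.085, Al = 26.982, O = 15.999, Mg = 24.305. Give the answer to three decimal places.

2.005 Al apfu

MgO: 7.45/40.304 = 0.18485 mol → 0.18485 mol Mg, 0.18485 mol O.
FeO: 32.69/71.844 = 0.45501 mol → 0.45501 mol Fe, 0.45501 mol O.
Al2O3: 21.69/101.961 = 0.21273 mol → 0.42546 mol Al, 0.63819 mol O.
SiO2: 38.11/60.083 = 0.63429 mol → 0.63429 mol Si, 1.26858 mol O.
Total oxygen = 2.54663 mol. Normalization factor = 12/2.54663 = 4.71211.
Al per 12 O = 0.42546 × 4.71211 = 2.005.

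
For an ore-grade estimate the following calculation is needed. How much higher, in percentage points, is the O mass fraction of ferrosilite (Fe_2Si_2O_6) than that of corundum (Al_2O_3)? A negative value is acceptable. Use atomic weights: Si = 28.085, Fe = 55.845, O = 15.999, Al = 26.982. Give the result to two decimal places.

-10.69 percentage points

O in Fe_2Si_2O_6: molar mass 263.854 g/mol; 6×15.999 = 95.994 g → 36.38 wt%.
O in Al_2O_3: molar mass 101.961 g/mol; 3×15.999 = 47.997 g → 47.07 wt%.
Difference = 36.38 − 47.07 = -10.69 percentage points.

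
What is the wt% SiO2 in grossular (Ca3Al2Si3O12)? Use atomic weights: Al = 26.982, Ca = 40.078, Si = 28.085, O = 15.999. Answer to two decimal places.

Molar mass of Ca3Al2Si3O12 = 3·40.078 + 2·26.982 + 3·28.085 + 12·15.999 = 450.441 g/mol.
Each formula unit contains 3 Si, equivalent to 3/1 = 3.0000 mol SiO2.
M(SiO2) = 1×28.085 + 2×15.999 = 60.083 g/mol.
Mass of SiO2 per formula unit = 3.0000 × 60.083 = 180.249 g.
SiO2 wt% = 180.249 / 450.441 × 100 = 40.02%.

40.02 wt%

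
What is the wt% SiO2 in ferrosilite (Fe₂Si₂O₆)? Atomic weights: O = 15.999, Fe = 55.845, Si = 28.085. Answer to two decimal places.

45.54 wt%

Molar mass of Fe₂Si₂O₆ = 2·55.845 + 2·28.085 + 6·15.999 = 263.854 g/mol.
Each formula unit contains 2 Si, equivalent to 2/1 = 2.0000 mol SiO2.
M(SiO2) = 1×28.085 + 2×15.999 = 60.083 g/mol.
Mass of SiO2 per formula unit = 2.0000 × 60.083 = 120.166 g.
SiO2 wt% = 120.166 / 263.854 × 100 = 45.54%.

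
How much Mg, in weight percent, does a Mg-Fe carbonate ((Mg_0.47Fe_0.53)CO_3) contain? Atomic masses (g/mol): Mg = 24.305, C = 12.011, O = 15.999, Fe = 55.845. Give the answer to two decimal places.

M((Mg_0.47Fe_0.53)CO_3) = 101.029 g/mol.
Mg contributes 0.47 × 24.305 = 11.423 g per mole.
11.423/101.029 = 0.1131 → 11.31%.

11.31 weight percent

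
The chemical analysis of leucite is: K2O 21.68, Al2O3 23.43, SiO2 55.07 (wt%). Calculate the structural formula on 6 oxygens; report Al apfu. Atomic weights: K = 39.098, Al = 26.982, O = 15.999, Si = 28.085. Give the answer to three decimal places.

1.002 Al apfu

K2O (M=94.195): mol = 0.23016; K = 0.46032, O = 0.23016.
Al2O3 (M=101.961): mol = 0.22979; Al = 0.45958, O = 0.68937.
SiO2 (M=60.083): mol = 0.91657; Si = 0.91657, O = 1.83314.
ΣO = 2.75267; factor = 6/ΣO = 2.17970.
Al apfu = 0.45958 × 2.17970 = 1.002.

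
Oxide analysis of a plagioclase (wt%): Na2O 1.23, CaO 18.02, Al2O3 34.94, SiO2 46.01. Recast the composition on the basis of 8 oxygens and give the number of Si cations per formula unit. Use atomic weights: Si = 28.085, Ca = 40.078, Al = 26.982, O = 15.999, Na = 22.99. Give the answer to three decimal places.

2.112 Si apfu

Na2O: 1.23/61.979 = 0.01985 mol → 0.03970 mol Na, 0.01985 mol O.
CaO: 18.02/56.077 = 0.32134 mol → 0.32134 mol Ca, 0.32134 mol O.
Al2O3: 34.94/101.961 = 0.34268 mol → 0.68536 mol Al, 1.02804 mol O.
SiO2: 46.01/60.083 = 0.76577 mol → 0.76577 mol Si, 1.53154 mol O.
Total oxygen = 2.90077 mol. Normalization factor = 8/2.90077 = 2.75789.
Si per 8 O = 0.76577 × 2.75789 = 2.112.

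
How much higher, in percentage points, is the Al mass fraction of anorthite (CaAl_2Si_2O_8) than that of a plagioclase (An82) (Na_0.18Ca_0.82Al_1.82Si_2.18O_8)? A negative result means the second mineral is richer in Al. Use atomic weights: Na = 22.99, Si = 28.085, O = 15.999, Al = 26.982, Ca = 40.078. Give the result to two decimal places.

M(CaAl_2Si_2O_8) = 278.204 g/mol, so wt% Al = 53.964/278.204 × 100 = 19.40%.
M(Na_0.18Ca_0.82Al_1.82Si_2.18O_8) = 275.327 g/mol, so wt% Al = 49.107/275.327 × 100 = 17.84%.
19.40 − 17.84 = 1.56 pp.

1.56 percentage points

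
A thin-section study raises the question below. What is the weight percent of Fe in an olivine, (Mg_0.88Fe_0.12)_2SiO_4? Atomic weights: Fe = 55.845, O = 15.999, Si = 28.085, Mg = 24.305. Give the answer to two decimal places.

Formula mass = 1.76*24.305 + 0.24*55.845 + 1*28.085 + 4*15.999 = 148.261 g/mol, of which 13.403 g is Fe.
So Fe makes up 13.403/148.261 = 0.0904 of the mass, i.e. 9.04%.

9.04 weight percent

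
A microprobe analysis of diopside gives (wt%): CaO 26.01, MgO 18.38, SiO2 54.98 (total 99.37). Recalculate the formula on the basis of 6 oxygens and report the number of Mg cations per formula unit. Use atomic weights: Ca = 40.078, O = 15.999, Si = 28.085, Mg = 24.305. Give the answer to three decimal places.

0.995 Mg apfu

CaO: 26.01/56.077 = 0.46383 mol → 0.46383 mol Ca, 0.46383 mol O.
MgO: 18.38/40.304 = 0.45603 mol → 0.45603 mol Mg, 0.45603 mol O.
SiO2: 54.98/60.083 = 0.91507 mol → 0.91507 mol Si, 1.83014 mol O.
Total oxygen = 2.75000 mol. Normalization factor = 6/2.75000 = 2.18182.
Mg per 6 O = 0.45603 × 2.18182 = 0.995.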